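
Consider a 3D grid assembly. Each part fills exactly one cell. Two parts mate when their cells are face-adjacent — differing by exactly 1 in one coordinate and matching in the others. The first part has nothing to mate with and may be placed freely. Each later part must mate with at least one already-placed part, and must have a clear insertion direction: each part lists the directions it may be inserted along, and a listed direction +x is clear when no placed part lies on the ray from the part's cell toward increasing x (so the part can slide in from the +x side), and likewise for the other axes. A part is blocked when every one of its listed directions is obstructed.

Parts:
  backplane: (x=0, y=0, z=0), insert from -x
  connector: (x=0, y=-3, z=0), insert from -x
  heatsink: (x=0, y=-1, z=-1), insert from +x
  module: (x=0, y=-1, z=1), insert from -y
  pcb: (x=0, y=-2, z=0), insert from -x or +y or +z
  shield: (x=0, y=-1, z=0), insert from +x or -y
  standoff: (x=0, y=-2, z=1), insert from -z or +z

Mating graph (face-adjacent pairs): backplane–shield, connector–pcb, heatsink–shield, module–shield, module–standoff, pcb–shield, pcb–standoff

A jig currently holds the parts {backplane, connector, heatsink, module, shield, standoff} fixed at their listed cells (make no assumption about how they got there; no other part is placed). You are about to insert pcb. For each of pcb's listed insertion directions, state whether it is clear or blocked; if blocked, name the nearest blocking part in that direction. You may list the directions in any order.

-x: ray from pcb(0, -2, 0) has no placed part ⇒ clear
+y: nearest on ray is shield@(0, -1, 0) ⇒ blocked
+z: nearest on ray is standoff@(0, -2, 1) ⇒ blocked

+y: blocked by shield; +z: blocked by standoff; -x: clear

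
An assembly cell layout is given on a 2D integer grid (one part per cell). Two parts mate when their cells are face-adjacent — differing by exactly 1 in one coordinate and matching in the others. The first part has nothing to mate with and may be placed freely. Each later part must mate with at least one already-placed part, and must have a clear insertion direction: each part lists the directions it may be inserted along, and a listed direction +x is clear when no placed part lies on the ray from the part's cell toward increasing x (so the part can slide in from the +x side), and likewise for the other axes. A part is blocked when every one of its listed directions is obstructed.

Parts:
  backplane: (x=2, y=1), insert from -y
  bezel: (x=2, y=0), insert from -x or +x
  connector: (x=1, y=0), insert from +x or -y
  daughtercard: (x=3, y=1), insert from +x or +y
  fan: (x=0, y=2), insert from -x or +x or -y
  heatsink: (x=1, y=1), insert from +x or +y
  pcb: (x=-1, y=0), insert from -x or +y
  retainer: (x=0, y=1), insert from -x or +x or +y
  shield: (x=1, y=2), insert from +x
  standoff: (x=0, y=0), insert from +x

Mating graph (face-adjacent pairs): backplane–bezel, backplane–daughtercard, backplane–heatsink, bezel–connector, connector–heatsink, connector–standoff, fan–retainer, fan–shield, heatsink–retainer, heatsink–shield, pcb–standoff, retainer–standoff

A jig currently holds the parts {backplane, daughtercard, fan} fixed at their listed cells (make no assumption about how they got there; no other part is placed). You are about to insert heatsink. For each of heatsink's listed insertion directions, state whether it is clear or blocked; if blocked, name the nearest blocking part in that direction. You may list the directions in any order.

+x: nearest on ray is backplane@(2, 1) ⇒ blocked
+y: ray from heatsink(1, 1) has no placed part ⇒ clear

+x: blocked by backplane; +y: clear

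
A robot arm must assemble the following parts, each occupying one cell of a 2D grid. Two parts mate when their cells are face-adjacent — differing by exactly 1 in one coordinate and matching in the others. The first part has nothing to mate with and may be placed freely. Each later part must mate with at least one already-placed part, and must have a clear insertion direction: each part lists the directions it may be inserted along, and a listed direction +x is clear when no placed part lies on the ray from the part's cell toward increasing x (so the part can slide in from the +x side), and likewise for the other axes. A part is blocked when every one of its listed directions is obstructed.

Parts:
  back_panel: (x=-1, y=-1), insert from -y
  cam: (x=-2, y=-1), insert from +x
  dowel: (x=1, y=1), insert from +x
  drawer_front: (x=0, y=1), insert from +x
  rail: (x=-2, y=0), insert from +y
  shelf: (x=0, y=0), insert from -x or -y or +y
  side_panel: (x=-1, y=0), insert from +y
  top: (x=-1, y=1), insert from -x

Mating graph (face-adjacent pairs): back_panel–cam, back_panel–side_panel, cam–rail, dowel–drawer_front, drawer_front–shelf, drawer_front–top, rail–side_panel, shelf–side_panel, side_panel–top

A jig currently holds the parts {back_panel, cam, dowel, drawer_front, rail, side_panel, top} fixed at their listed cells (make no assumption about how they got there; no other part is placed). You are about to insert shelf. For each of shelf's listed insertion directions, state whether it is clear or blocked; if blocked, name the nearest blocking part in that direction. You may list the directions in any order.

-x: nearest on ray is side_panel@(-1, 0) ⇒ blocked
-y: ray from shelf(0, 0) has no placed part ⇒ clear
+y: nearest on ray is drawer_front@(0, 1) ⇒ blocked

+y: blocked by drawer_front; -x: blocked by side_panel; -y: clear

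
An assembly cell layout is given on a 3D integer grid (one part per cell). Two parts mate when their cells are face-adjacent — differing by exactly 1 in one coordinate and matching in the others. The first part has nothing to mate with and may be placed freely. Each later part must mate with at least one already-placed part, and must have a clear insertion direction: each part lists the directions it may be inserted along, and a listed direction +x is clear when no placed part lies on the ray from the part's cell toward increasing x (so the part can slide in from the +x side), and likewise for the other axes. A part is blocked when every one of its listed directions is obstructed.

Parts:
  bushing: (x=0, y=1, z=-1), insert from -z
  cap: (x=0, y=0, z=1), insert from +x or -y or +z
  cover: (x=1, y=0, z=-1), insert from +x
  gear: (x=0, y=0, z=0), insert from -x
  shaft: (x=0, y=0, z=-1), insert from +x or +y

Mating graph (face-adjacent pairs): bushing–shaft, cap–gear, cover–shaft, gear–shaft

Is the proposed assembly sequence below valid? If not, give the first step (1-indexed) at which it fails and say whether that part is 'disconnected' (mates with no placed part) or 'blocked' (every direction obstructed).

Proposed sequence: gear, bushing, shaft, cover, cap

Invalid at step 2 (disconnected)

1. gear@(0, 0, 0) [-x clear] — {gear}
2. bushing@(0, 1, -1) — no placed neighbour ⇒ disconnected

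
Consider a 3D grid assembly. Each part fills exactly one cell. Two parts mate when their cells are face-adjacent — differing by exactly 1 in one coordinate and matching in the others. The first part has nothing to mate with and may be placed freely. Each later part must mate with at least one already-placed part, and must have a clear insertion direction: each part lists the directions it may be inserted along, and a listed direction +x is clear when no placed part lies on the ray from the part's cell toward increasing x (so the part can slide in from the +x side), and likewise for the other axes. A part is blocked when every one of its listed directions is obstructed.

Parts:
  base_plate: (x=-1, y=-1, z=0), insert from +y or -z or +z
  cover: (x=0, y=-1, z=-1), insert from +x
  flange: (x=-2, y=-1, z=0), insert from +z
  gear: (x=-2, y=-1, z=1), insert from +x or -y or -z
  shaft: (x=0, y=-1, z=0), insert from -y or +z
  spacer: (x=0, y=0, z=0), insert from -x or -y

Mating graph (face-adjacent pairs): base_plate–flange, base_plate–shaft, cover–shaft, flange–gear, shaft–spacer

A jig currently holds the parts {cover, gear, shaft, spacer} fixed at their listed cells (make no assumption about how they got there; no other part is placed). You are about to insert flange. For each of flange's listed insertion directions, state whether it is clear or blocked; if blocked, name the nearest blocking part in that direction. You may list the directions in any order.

+z: nearest on ray is gear@(-2, -1, 1) ⇒ blocked

+z: blocked by gear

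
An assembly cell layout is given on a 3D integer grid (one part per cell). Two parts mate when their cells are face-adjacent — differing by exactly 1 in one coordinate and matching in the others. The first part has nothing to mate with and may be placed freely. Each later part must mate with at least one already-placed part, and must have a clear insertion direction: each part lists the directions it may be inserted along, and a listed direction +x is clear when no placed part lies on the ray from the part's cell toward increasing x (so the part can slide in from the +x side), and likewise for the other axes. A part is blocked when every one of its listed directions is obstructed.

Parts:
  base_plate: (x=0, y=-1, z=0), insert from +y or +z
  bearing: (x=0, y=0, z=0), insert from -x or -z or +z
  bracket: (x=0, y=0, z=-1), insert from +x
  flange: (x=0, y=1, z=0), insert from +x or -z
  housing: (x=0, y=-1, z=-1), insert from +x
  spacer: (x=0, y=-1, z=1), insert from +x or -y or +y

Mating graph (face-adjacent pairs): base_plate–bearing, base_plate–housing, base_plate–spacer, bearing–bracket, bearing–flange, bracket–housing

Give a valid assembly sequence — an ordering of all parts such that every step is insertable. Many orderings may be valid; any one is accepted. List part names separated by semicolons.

1. bracket@(0, 0, -1) [+x clear] — {bracket}
2. bearing@(0, 0, 0) [-x clear] — {bearing, bracket}
3. flange@(0, 1, 0) [+x clear] — {bearing, bracket, flange}
4. housing@(0, -1, -1) [+x clear] — {bearing, bracket, flange, housing}
5. base_plate@(0, -1, 0) [+z clear] — {base_plate, bearing, bracket, flange, housing}
6. spacer@(0, -1, 1) [+x clear] — {base_plate, bearing, bracket, flange, housing, spacer}

bracket; bearing; flange; housing; base_plate; spacer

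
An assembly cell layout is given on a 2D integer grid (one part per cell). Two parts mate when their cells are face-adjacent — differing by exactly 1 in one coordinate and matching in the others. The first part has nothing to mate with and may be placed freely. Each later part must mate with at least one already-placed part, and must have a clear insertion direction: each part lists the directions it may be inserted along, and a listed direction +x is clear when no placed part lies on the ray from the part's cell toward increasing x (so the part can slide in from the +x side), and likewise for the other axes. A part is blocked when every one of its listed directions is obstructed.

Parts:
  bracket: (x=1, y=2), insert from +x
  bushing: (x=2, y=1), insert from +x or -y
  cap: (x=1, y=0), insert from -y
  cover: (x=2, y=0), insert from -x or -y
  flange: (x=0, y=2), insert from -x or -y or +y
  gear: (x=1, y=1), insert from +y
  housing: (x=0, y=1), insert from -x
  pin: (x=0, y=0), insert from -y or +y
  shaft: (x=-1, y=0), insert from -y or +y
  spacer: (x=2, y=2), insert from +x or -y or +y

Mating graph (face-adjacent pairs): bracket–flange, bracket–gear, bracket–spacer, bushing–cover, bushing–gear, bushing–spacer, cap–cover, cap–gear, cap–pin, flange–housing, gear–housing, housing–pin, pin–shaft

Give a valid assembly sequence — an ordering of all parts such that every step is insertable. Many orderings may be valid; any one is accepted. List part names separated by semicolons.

1. bushing@(2, 1) [+x clear] — {bushing}
2. gear@(1, 1) [+y clear] — {bushing, gear}
3. bracket@(1, 2) [+x clear] — {bracket, bushing, gear}
4. spacer@(2, 2) [+x clear] — {bracket, bushing, gear, spacer}
5. flange@(0, 2) [-x clear] — {bracket, bushing, flange, gear, spacer}
6. housing@(0, 1) [-x clear] — {bracket, bushing, flange, gear, housing, spacer}
7. pin@(0, 0) [-y clear] — {bracket, bushing, flange, gear, housing, pin, spacer}
8. shaft@(-1, 0) [-y clear] — {bracket, bushing, flange, gear, housing, pin, shaft, spacer}
9. cap@(1, 0) [-y clear] — {bracket, bushing, cap, flange, gear, housing, pin, shaft, spacer}
10. cover@(2, 0) [-y clear] — {bracket, bushing, cap, cover, flange, gear, housing, pin, shaft, spacer}

bushing; gear; bracket; spacer; flange; housing; pin; shaft; cap; cover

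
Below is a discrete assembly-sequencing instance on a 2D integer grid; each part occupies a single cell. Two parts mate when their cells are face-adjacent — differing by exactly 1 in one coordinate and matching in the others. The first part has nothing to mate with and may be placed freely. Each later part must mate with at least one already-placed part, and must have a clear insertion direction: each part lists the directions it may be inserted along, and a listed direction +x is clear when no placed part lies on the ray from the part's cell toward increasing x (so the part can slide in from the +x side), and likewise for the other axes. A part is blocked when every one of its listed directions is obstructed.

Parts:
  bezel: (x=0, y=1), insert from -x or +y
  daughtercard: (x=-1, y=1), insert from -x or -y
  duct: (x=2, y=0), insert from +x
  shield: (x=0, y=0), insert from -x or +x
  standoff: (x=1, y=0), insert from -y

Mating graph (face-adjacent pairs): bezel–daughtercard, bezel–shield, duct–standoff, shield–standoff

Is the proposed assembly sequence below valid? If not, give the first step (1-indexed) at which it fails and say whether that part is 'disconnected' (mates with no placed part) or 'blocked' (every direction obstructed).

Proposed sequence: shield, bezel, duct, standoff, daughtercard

1. shield@(0, 0) [-x clear] — {shield}
2. bezel@(0, 1) [-x clear] — {bezel, shield}
3. duct@(2, 0) — no placed neighbour ⇒ disconnected

Invalid at step 3 (disconnected)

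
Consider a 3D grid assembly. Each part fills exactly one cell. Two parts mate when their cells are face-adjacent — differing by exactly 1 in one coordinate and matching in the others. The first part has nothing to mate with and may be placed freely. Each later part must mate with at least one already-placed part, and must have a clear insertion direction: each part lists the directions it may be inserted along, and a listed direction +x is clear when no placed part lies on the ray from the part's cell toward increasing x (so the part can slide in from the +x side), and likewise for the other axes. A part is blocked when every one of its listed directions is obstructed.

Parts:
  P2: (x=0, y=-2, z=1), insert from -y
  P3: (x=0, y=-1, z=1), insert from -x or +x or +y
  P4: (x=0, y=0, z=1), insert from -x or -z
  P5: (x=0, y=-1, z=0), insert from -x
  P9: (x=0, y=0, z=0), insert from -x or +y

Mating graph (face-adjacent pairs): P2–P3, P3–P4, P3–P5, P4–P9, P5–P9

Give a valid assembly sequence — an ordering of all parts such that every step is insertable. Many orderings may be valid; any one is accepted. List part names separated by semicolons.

1. P5@(0, -1, 0) [-x clear] — {P5}
2. P3@(0, -1, 1) [-x clear] — {P3, P5}
3. P9@(0, 0, 0) [-x clear] — {P3, P5, P9}
4. P4@(0, 0, 1) [-x clear] — {P3, P4, P5, P9}
5. P2@(0, -2, 1) [-y clear] — {P2, P3, P4, P5, P9}

P5; P3; P9; P4; P2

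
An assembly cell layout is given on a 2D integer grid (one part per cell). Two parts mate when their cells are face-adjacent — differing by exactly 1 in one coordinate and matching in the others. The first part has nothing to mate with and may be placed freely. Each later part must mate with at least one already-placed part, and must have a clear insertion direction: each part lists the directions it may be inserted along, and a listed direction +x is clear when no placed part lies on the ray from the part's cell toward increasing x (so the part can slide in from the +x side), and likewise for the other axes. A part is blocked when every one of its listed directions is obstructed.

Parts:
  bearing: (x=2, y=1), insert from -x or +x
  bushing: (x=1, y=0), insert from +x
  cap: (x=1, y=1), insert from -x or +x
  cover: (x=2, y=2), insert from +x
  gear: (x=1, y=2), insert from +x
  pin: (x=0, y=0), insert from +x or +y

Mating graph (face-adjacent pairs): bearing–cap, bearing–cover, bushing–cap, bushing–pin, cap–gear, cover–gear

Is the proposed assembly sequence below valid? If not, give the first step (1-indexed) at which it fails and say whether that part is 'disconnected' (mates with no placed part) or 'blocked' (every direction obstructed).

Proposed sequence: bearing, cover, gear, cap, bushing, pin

Invalid at step 3 (blocked)

1. bearing@(2, 1) [-x clear] — {bearing}
2. cover@(2, 2) [+x clear] — {bearing, cover}
3. gear@(1, 2) — +x all obstructed ⇒ blocked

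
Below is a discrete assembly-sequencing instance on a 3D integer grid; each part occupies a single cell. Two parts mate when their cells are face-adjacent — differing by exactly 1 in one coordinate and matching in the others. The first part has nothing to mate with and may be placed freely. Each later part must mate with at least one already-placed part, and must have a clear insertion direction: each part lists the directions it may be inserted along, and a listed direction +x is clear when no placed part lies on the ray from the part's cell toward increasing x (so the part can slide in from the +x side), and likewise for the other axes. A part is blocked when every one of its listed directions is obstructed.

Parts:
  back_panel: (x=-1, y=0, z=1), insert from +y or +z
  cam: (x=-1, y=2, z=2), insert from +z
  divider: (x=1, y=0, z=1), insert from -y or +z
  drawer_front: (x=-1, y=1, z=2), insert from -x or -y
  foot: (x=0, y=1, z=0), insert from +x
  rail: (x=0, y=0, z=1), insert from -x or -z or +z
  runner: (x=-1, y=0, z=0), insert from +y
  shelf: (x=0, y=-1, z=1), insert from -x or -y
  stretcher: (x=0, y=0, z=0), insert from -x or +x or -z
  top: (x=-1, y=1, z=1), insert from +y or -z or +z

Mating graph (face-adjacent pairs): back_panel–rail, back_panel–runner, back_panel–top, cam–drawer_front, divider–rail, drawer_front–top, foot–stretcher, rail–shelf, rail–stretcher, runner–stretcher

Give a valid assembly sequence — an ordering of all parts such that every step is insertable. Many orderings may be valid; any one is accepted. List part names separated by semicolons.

stretcher; foot; rail; back_panel; top; divider; shelf; drawer_front; cam; runner

1. stretcher@(0, 0, 0) [-x clear] — {stretcher}
2. foot@(0, 1, 0) [+x clear] — {foot, stretcher}
3. rail@(0, 0, 1) [-x clear] — {foot, rail, stretcher}
4. back_panel@(-1, 0, 1) [+y clear] — {back_panel, foot, rail, stretcher}
5. top@(-1, 1, 1) [+y clear] — {back_panel, foot, rail, stretcher, top}
6. divider@(1, 0, 1) [-y clear] — {back_panel, divider, foot, rail, stretcher, top}
7. shelf@(0, -1, 1) [-x clear] — {back_panel, divider, foot, rail, shelf, stretcher, top}
8. drawer_front@(-1, 1, 2) [-x clear] — {back_panel, divider, drawer_front, foot, rail, shelf, stretcher, top}
9. cam@(-1, 2, 2) [+z clear] — {back_panel, cam, divider, drawer_front, foot, rail, shelf, stretcher, top}
10. runner@(-1, 0, 0) [+y clear] — {back_panel, cam, divider, drawer_front, foot, rail, runner, shelf, stretcher, top}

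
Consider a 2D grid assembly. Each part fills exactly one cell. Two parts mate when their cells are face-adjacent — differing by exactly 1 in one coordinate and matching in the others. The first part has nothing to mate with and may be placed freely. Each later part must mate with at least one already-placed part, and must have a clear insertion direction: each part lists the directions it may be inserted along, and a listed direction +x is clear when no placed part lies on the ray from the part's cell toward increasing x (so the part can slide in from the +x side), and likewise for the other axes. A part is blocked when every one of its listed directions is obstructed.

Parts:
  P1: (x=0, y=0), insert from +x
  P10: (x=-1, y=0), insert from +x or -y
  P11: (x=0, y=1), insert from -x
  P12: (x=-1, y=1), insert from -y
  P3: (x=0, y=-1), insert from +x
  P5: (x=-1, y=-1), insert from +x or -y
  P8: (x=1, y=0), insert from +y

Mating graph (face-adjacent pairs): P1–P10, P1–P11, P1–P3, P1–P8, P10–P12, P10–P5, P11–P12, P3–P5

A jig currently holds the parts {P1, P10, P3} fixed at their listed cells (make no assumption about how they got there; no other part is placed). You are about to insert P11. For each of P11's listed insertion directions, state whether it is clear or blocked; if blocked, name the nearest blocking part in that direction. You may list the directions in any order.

-x: clear

-x: ray from P11(0, 1) has no placed part ⇒ clear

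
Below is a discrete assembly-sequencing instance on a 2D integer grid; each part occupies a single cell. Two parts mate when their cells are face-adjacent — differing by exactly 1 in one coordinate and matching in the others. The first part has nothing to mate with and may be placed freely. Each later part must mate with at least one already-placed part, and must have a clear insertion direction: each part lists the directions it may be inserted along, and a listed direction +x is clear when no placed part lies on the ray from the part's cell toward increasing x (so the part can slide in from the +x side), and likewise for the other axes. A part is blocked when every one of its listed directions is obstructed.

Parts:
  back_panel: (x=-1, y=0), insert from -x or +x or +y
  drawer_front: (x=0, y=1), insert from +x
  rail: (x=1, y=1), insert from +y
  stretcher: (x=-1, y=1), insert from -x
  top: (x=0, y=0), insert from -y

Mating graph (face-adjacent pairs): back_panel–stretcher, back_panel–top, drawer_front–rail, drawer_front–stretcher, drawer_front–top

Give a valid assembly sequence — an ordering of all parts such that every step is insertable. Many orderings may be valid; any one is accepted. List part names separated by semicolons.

drawer_front; stretcher; top; rail; back_panel

1. drawer_front@(0, 1) [+x clear] — {drawer_front}
2. stretcher@(-1, 1) [-x clear] — {drawer_front, stretcher}
3. top@(0, 0) [-y clear] — {drawer_front, stretcher, top}
4. rail@(1, 1) [+y clear] — {drawer_front, rail, stretcher, top}
5. back_panel@(-1, 0) [-x clear] — {back_panel, drawer_front, rail, stretcher, top}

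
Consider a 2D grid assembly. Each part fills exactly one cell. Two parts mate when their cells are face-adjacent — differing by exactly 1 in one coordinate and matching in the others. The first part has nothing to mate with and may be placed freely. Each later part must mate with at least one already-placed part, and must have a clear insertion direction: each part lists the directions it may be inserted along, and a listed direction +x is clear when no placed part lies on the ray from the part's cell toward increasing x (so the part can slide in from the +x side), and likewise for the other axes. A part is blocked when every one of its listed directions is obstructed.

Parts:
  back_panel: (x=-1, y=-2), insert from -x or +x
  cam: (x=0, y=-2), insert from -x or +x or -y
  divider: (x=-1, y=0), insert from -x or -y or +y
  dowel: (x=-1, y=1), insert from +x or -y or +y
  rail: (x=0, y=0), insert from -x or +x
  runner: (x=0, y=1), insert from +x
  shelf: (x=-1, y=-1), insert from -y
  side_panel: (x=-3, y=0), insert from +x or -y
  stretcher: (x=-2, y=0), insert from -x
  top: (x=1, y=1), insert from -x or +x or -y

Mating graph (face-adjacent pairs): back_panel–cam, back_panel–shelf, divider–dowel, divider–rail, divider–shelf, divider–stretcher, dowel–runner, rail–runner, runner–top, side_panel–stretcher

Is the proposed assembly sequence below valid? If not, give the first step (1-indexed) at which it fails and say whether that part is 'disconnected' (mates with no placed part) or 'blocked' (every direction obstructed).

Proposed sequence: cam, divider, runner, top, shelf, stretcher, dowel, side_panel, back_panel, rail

1. cam@(0, -2) [-x clear] — {cam}
2. divider@(-1, 0) — no placed neighbour ⇒ disconnected

Invalid at step 2 (disconnected)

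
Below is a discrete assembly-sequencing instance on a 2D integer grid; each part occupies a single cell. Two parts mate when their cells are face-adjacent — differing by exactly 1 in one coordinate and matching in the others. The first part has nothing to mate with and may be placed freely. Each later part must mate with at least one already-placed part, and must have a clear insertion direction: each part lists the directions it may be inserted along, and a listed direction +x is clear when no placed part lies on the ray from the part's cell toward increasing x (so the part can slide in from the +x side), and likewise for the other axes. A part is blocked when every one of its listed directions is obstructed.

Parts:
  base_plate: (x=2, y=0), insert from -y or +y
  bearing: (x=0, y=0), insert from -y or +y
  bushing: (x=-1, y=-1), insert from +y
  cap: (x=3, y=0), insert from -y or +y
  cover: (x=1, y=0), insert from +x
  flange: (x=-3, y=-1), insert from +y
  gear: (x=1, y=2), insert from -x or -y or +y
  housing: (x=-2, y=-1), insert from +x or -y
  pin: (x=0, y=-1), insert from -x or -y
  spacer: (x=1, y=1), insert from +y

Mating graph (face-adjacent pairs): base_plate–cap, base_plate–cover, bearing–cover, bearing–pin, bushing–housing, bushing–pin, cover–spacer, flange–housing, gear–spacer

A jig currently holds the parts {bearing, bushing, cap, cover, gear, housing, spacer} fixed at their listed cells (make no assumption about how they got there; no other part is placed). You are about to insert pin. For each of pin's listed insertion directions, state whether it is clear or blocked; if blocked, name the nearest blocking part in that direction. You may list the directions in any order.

-x: blocked by bushing; -y: clear

-x: nearest on ray is bushing@(-1, -1) ⇒ blocked
-y: ray from pin(0, -1) has no placed part ⇒ clear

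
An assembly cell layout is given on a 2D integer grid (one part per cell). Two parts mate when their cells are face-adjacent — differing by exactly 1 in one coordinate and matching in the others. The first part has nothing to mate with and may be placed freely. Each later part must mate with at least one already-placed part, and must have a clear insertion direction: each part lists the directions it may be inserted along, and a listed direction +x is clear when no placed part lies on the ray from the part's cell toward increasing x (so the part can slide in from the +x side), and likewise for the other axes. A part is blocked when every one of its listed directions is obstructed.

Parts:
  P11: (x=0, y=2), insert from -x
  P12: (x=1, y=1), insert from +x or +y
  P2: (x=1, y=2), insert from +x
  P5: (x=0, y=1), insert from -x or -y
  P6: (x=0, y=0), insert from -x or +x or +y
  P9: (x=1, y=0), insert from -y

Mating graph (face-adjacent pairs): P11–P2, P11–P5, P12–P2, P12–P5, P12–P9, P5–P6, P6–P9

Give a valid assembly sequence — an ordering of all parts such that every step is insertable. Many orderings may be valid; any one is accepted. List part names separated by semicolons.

P9; P12; P5; P11; P2; P6

1. P9@(1, 0) [-y clear] — {P9}
2. P12@(1, 1) [+x clear] — {P12, P9}
3. P5@(0, 1) [-x clear] — {P12, P5, P9}
4. P11@(0, 2) [-x clear] — {P11, P12, P5, P9}
5. P2@(1, 2) [+x clear] — {P11, P12, P2, P5, P9}
6. P6@(0, 0) [-x clear] — {P11, P12, P2, P5, P6, P9}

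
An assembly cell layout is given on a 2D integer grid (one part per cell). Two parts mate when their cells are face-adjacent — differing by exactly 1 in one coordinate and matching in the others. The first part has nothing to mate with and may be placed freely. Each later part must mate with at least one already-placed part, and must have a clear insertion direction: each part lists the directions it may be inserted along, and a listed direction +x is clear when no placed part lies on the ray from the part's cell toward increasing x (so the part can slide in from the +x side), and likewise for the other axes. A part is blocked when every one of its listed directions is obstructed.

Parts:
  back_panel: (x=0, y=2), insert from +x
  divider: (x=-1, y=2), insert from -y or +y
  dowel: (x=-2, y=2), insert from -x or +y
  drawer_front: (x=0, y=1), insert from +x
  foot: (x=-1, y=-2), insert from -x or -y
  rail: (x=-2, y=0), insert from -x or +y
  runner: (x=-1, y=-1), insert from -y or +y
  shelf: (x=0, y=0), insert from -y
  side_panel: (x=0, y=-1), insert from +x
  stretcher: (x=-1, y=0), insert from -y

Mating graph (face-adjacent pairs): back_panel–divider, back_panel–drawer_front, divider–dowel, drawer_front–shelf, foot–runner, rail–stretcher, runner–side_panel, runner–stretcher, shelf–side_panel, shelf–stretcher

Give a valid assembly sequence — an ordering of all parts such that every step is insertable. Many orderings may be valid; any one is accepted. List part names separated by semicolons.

drawer_front; back_panel; divider; dowel; shelf; stretcher; runner; rail; side_panel; foot

1. drawer_front@(0, 1) [+x clear] — {drawer_front}
2. back_panel@(0, 2) [+x clear] — {back_panel, drawer_front}
3. divider@(-1, 2) [-y clear] — {back_panel, divider, drawer_front}
4. dowel@(-2, 2) [-x clear] — {back_panel, divider, dowel, drawer_front}
5. shelf@(0, 0) [-y clear] — {back_panel, divider, dowel, drawer_front, shelf}
6. stretcher@(-1, 0) [-y clear] — {back_panel, divider, dowel, drawer_front, shelf, stretcher}
7. runner@(-1, -1) [-y clear] — {back_panel, divider, dowel, drawer_front, runner, shelf, stretcher}
8. rail@(-2, 0) [-x clear] — {back_panel, divider, dowel, drawer_front, rail, runner, shelf, stretcher}
9. side_panel@(0, -1) [+x clear] — {back_panel, divider, dowel, drawer_front, rail, runner, shelf, side_panel, stretcher}
10. foot@(-1, -2) [-x clear] — {back_panel, divider, dowel, drawer_front, foot, rail, runner, shelf, side_panel, stretcher}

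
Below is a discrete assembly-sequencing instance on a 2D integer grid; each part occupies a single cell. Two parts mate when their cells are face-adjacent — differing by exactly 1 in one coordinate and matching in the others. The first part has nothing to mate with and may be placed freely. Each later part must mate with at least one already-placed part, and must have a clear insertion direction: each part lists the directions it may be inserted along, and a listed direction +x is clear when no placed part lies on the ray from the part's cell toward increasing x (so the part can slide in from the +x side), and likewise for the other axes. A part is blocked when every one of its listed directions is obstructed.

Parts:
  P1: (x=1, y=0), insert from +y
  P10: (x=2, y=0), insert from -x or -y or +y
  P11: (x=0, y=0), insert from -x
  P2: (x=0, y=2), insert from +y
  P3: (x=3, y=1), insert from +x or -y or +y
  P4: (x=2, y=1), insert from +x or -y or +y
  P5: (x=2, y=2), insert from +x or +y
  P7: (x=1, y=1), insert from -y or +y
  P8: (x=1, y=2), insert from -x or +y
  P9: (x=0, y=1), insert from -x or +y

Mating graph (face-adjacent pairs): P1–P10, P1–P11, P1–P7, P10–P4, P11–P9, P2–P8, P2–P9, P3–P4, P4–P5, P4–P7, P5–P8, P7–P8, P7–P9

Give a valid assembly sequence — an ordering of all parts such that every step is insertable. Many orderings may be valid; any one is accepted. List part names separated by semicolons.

P4; P5; P3; P10; P1; P7; P8; P9; P11; P2

1. P4@(2, 1) [+x clear] — {P4}
2. P5@(2, 2) [+x clear] — {P4, P5}
3. P3@(3, 1) [+x clear] — {P3, P4, P5}
4. P10@(2, 0) [-x clear] — {P10, P3, P4, P5}
5. P1@(1, 0) [+y clear] — {P1, P10, P3, P4, P5}
6. P7@(1, 1) [+y clear] — {P1, P10, P3, P4, P5, P7}
7. P8@(1, 2) [-x clear] — {P1, P10, P3, P4, P5, P7, P8}
8. P9@(0, 1) [-x clear] — {P1, P10, P3, P4, P5, P7, P8, P9}
9. P11@(0, 0) [-x clear] — {P1, P10, P11, P3, P4, P5, P7, P8, P9}
10. P2@(0, 2) [+y clear] — {P1, P10, P11, P2, P3, P4, P5, P7, P8, P9}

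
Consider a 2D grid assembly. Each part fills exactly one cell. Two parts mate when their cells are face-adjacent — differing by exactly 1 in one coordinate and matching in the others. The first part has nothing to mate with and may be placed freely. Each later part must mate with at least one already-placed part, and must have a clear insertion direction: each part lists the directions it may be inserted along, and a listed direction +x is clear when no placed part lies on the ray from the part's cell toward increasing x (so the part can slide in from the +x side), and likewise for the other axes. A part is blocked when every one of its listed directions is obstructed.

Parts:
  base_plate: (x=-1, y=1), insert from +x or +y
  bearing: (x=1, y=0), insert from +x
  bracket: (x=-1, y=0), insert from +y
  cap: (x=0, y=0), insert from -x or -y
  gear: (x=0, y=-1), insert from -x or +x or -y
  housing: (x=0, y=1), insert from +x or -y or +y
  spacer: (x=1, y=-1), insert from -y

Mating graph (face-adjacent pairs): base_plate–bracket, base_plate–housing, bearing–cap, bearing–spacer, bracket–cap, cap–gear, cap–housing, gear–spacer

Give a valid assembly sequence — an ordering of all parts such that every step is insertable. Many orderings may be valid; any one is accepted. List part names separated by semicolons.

1. housing@(0, 1) [+x clear] — {housing}
2. cap@(0, 0) [-x clear] — {cap, housing}
3. bearing@(1, 0) [+x clear] — {bearing, cap, housing}
4. bracket@(-1, 0) [+y clear] — {bearing, bracket, cap, housing}
5. base_plate@(-1, 1) [+y clear] — {base_plate, bearing, bracket, cap, housing}
6. gear@(0, -1) [-x clear] — {base_plate, bearing, bracket, cap, gear, housing}
7. spacer@(1, -1) [-y clear] — {base_plate, bearing, bracket, cap, gear, housing, spacer}

housing; cap; bearing; bracket; base_plate; gear; spacer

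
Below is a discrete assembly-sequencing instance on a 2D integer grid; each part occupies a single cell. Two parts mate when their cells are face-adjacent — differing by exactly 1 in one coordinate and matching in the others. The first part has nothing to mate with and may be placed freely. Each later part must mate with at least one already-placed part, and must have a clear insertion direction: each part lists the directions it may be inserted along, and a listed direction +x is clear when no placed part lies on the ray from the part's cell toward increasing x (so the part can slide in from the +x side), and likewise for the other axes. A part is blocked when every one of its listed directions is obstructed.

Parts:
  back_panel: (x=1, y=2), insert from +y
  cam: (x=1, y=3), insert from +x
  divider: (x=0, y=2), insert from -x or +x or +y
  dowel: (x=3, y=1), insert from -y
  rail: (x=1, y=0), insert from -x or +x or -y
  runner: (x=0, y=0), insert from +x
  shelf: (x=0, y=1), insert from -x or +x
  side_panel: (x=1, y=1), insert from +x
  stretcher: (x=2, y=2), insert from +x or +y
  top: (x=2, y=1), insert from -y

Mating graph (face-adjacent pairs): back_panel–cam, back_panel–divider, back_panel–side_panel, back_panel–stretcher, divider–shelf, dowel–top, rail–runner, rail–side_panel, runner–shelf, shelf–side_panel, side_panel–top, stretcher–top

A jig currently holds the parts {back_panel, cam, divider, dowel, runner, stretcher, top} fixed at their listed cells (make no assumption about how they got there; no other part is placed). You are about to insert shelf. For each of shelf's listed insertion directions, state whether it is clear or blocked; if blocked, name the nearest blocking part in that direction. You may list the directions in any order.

+x: blocked by top; -x: clear

-x: ray from shelf(0, 1) has no placed part ⇒ clear
+x: nearest on ray is top@(2, 1) ⇒ blocked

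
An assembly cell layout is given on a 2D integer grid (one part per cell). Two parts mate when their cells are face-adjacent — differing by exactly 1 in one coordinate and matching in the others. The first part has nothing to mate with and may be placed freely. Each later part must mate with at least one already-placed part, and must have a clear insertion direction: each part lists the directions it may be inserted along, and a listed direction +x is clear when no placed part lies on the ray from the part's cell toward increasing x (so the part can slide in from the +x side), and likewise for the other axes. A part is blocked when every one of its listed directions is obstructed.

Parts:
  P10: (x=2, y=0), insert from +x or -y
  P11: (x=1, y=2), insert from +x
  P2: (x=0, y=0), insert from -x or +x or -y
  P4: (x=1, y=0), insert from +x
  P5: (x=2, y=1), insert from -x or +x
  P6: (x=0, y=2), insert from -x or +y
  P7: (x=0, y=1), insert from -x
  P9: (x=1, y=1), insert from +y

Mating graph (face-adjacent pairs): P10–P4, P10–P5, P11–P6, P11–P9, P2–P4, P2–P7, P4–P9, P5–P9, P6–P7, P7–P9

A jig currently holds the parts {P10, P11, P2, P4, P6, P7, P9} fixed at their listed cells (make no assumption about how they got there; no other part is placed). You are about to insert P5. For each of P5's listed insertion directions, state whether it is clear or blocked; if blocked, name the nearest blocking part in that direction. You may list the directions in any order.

+x: clear; -x: blocked by P9

-x: nearest on ray is P9@(1, 1) ⇒ blocked
+x: ray from P5(2, 1) has no placed part ⇒ clear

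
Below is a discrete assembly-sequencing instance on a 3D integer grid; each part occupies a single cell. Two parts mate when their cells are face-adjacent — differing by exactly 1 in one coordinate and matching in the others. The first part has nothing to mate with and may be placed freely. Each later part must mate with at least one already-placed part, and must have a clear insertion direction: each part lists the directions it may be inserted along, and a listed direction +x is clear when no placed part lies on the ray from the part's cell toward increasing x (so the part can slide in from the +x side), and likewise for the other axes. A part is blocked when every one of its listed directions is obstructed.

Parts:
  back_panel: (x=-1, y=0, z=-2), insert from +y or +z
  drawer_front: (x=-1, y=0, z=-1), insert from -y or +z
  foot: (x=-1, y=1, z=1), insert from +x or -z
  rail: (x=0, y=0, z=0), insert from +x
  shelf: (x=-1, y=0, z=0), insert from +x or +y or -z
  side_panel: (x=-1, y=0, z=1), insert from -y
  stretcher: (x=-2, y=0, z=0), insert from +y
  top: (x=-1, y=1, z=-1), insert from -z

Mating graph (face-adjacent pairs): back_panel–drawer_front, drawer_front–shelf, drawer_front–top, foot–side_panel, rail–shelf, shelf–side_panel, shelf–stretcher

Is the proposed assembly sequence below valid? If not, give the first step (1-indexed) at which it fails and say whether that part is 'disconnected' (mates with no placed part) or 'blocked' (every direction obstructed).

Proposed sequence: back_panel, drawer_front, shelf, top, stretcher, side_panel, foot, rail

1. back_panel@(-1, 0, -2) [+y clear] — {back_panel}
2. drawer_front@(-1, 0, -1) [-y clear] — {back_panel, drawer_front}
3. shelf@(-1, 0, 0) [+x clear] — {back_panel, drawer_front, shelf}
4. top@(-1, 1, -1) [-z clear] — {back_panel, drawer_front, shelf, top}
5. stretcher@(-2, 0, 0) [+y clear] — {back_panel, drawer_front, shelf, stretcher, top}
6. side_panel@(-1, 0, 1) [-y clear] — {back_panel, drawer_front, shelf, side_panel, stretcher, top}
7. foot@(-1, 1, 1) [+x clear] — {back_panel, drawer_front, foot, shelf, side_panel, stretcher, top}
8. rail@(0, 0, 0) [+x clear] — {back_panel, drawer_front, foot, rail, shelf, side_panel, stretcher, top}

Valid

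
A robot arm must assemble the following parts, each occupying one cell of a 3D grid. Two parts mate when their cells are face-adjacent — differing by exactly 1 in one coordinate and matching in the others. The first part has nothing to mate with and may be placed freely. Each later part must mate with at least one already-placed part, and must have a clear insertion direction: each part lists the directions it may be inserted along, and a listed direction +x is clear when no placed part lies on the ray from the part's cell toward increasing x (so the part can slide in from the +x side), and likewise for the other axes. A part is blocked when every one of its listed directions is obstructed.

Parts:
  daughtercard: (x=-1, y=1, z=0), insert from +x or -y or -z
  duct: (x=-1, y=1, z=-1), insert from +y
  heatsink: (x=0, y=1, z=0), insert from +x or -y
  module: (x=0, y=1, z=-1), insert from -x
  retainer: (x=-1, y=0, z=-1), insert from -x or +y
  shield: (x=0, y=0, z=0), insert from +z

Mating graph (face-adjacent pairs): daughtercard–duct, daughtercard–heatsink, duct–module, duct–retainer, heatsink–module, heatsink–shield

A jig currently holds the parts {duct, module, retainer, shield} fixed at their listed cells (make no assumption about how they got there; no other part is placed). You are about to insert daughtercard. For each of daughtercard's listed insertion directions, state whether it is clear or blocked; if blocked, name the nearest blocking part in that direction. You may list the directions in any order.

+x: clear; -y: clear; -z: blocked by duct

+x: ray from daughtercard(-1, 1, 0) has no placed part ⇒ clear
-y: ray from daughtercard(-1, 1, 0) has no placed part ⇒ clear
-z: nearest on ray is duct@(-1, 1, -1) ⇒ blocked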